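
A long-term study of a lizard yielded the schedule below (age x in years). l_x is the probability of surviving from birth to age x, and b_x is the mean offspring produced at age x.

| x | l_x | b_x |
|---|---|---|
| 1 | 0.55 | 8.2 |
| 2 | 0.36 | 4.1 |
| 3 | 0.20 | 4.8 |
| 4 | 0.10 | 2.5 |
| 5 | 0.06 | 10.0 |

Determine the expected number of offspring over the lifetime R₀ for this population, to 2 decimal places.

7.80

R₀ = Σ l_x b_x:
  age 1: 0.55 × 8.2 = 4.5100
  age 2: 0.36 × 4.1 = 1.4760
  age 3: 0.20 × 4.8 = 0.9600
  age 4: 0.10 × 2.5 = 0.2500
  age 5: 0.06 × 10.0 = 0.6000
R₀ = 4.5100 + 1.4760 + 0.9600 + 0.2500 + 0.6000 = 7.7960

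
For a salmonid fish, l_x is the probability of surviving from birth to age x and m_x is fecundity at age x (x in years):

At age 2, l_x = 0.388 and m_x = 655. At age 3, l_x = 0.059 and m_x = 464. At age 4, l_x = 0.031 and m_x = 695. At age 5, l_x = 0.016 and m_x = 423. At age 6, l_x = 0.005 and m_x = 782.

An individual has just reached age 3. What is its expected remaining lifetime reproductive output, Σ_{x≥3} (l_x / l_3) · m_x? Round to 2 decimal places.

l_3 = 0.059. Conditional survival from age 3 to x is l_x / l_3.
  x=3: (0.059/0.059) × 464 = 464.0000
  x=4: (0.031/0.059) × 695 = 365.1695
  x=5: (0.016/0.059) × 423 = 114.7119
  x=6: (0.005/0.059) × 782 = 66.2712
Sum = 464.0000 + 365.1695 + 114.7119 + 66.2712 = 1010.1525

1010.15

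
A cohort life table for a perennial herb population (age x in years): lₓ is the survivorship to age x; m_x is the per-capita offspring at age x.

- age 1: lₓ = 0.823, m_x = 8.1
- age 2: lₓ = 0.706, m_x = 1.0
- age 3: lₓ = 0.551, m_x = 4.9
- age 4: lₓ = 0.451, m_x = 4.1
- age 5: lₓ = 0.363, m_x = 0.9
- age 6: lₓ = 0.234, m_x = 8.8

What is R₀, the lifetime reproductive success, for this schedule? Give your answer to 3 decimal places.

14.307

R₀ = Σ lₓ m_x:
  age 1: 0.823 × 8.1 = 6.6663
  age 2: 0.706 × 1.0 = 0.7060
  age 3: 0.551 × 4.9 = 2.6999
  age 4: 0.451 × 4.1 = 1.8491
  age 5: 0.363 × 0.9 = 0.3267
  age 6: 0.234 × 8.8 = 2.0592
R₀ = 6.6663 + 0.7060 + 2.6999 + 1.8491 + 0.3267 + 2.0592 = 14.3072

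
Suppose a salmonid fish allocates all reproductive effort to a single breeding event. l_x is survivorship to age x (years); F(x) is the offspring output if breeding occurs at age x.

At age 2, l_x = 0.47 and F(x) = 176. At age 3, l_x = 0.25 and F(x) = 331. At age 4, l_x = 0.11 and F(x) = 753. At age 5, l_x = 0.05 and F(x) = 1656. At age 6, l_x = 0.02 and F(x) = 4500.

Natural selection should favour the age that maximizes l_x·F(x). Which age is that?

Expected offspring if breeding at age x = l_x × F(x):
  age 2: 0.47 × 176 = 82.720
  age 3: 0.25 × 331 = 82.750
  age 4: 0.11 × 753 = 82.830
  age 5: 0.05 × 1656 = 82.800
  age 6: 0.02 × 4500 = 90.000
Maximum at age 6 (90.000).

6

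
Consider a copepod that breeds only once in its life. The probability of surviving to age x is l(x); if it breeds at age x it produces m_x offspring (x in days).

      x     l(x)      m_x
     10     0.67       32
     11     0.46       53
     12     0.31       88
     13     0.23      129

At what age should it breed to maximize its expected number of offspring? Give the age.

13

Expected offspring if breeding at age x = l(x) × m_x:
  age 10: 0.67 × 32 = 21.440
  age 11: 0.46 × 53 = 24.380
  age 12: 0.31 × 88 = 27.280
  age 13: 0.23 × 129 = 29.670
Maximum at age 13 (29.670).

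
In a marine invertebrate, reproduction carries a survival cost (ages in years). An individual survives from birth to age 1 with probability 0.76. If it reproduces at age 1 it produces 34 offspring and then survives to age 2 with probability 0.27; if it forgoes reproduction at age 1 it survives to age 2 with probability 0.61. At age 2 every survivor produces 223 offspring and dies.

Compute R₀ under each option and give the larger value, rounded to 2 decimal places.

breed at age 1: R₀ = 0.76 × (34 + 0.27 × 223) = 0.76 × 94.2100 = 71.5996
delay to age 2: R₀ = 0.76 × (0.61 × 223) = 0.76 × 136.0300 = 103.3828
Higher: delay to age 2 (103.3828).

103.38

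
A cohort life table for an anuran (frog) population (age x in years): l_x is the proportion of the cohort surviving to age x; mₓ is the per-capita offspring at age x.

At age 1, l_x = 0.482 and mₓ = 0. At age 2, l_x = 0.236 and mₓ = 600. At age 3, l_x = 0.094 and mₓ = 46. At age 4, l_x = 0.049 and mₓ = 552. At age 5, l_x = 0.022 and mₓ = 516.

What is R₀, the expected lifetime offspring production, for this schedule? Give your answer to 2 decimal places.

184.32

R₀ = Σ l_x mₓ:
  age 1: 0.482 × 0 = 0.0000
  age 2: 0.236 × 600 = 141.6000
  age 3: 0.094 × 46 = 4.3240
  age 4: 0.049 × 552 = 27.0480
  age 5: 0.022 × 516 = 11.3520
R₀ = 0.0000 + 141.6000 + 4.3240 + 27.0480 + 11.3520 = 184.3240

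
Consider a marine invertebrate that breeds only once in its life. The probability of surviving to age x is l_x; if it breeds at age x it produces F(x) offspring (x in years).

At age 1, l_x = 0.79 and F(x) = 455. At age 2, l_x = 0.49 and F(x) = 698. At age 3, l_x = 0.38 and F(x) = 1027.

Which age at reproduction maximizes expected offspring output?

3

Expected offspring if breeding at age x = l_x × F(x):
  age 1: 0.79 × 455 = 359.450
  age 2: 0.49 × 698 = 342.020
  age 3: 0.38 × 1027 = 390.260
Maximum at age 3 (390.260).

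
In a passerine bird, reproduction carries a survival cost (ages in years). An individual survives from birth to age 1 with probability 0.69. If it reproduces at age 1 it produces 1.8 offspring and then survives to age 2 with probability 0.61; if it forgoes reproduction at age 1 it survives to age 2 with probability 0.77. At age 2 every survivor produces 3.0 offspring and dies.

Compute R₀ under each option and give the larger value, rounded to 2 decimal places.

breed at age 1: R₀ = 0.69 × (1.8 + 0.61 × 3.0) = 0.69 × 3.6300 = 2.5047
delay to age 2: R₀ = 0.69 × (0.77 × 3.0) = 0.69 × 2.3100 = 1.5939
Higher: breed at age 1 (2.5047).

2.50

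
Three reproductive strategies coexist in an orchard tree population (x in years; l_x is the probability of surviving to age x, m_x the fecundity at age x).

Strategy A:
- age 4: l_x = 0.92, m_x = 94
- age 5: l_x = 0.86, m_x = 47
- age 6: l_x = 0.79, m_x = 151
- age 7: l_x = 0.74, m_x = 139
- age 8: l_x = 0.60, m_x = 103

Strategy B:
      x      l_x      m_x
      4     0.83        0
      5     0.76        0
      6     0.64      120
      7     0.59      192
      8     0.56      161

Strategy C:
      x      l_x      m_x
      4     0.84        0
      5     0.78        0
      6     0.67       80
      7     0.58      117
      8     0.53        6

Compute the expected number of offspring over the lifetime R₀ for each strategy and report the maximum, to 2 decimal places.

Strategy A: R₀ = 0.92×94 + 0.86×47 + 0.79×151 + 0.74×139 + 0.60×103 = 410.8500
Strategy B: R₀ = 0.83×0 + 0.76×0 + 0.64×120 + 0.59×192 + 0.56×161 = 280.2400
Strategy C: R₀ = 0.84×0 + 0.78×0 + 0.67×80 + 0.58×117 + 0.53×6 = 124.6400
Highest R₀: strategy A with 410.8500.

410.85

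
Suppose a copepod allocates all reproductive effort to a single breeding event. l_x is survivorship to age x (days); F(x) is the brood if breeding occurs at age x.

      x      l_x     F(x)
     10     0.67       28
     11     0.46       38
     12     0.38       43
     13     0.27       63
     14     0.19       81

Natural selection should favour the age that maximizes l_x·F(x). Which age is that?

Expected offspring if breeding at age x = l_x × F(x):
  age 10: 0.67 × 28 = 18.760
  age 11: 0.46 × 38 = 17.480
  age 12: 0.38 × 43 = 16.340
  age 13: 0.27 × 63 = 17.010
  age 14: 0.19 × 81 = 15.390
Maximum at age 10 (18.760).

10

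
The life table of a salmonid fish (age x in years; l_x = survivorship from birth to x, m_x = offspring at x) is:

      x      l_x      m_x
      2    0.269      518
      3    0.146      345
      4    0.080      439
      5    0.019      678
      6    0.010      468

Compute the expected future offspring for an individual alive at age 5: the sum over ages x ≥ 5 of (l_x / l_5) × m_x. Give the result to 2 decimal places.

l_5 = 0.019. Conditional survival from age 5 to x is l_x / l_5.
  x=5: (0.019/0.019) × 678 = 678.0000
  x=6: (0.010/0.019) × 468 = 246.3158
Sum = 678.0000 + 246.3158 = 924.3158

924.32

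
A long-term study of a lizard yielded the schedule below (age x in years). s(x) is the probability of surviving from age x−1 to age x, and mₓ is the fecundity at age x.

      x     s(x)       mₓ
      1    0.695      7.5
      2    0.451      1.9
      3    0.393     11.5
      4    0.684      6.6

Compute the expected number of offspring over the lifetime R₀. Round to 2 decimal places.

7.78

Survivorship from birth: l_x = s_1·s_2·…·s_x.
  l_1 = 0.69500
  l_2 = 0.31344
  l_3 = 0.12318
  l_4 = 0.08426
R₀ = Σ l_x mₓ:
  age 1: 0.69500 × 7.5 = 5.2125
  age 2: 0.31344 × 1.9 = 0.5955
  age 3: 0.12318 × 11.5 = 1.4166
  age 4: 0.08426 × 6.6 = 0.5561
R₀ = 5.2125 + 0.5955 + 1.4166 + 0.5561 = 7.7807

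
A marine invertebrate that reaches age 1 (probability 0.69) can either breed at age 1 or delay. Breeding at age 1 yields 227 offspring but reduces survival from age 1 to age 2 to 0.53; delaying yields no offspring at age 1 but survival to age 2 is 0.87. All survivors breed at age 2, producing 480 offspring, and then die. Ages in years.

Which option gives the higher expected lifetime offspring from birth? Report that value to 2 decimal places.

332.17

breed at age 1: R₀ = 0.69 × (227 + 0.53 × 480) = 0.69 × 481.4000 = 332.1660
delay to age 2: R₀ = 0.69 × (0.87 × 480) = 0.69 × 417.6000 = 288.1440
Higher: breed at age 1 (332.1660).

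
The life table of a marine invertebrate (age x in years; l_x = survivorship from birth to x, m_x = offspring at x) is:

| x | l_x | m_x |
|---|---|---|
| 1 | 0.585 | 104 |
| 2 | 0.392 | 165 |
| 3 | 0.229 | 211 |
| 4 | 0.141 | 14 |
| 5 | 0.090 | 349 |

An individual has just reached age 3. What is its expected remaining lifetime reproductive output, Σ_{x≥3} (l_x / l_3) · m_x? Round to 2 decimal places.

l_3 = 0.229. Conditional survival from age 3 to x is l_x / l_3.
  x=3: (0.229/0.229) × 211 = 211.0000
  x=4: (0.141/0.229) × 14 = 8.6201
  x=5: (0.090/0.229) × 349 = 137.1616
Sum = 211.0000 + 8.6201 + 137.1616 = 356.7817

356.78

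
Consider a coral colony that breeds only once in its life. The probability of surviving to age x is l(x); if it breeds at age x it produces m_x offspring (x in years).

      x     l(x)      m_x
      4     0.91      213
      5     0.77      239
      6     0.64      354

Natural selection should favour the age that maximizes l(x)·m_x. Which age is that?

Expected offspring if breeding at age x = l(x) × m_x:
  age 4: 0.91 × 213 = 193.830
  age 5: 0.77 × 239 = 184.030
  age 6: 0.64 × 354 = 226.560
Maximum at age 6 (226.560).

6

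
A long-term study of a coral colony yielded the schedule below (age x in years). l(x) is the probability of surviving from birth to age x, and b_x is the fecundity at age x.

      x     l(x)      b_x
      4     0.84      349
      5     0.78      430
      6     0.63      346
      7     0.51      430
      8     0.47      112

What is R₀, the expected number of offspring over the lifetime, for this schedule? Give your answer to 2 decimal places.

1118.48

R₀ = Σ l(x) b_x:
  age 4: 0.84 × 349 = 293.1600
  age 5: 0.78 × 430 = 335.4000
  age 6: 0.63 × 346 = 217.9800
  age 7: 0.51 × 430 = 219.3000
  age 8: 0.47 × 112 = 52.6400
R₀ = 293.1600 + 335.4000 + 217.9800 + 219.3000 + 52.6400 = 1118.4800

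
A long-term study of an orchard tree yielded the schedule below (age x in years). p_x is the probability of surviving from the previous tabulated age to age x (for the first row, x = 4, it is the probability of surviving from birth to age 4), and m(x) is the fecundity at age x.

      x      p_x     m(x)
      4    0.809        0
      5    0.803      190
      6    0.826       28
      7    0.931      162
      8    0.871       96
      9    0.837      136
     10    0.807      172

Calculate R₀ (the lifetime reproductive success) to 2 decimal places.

361.24

Survivorship from birth: l_x = p_4·p_5·…·p_x.
  l_4 = 0.80900
  l_5 = 0.64963
  l_6 = 0.53659
  l_7 = 0.49957
  l_8 = 0.43512
  l_9 = 0.36420
  l_10 = 0.29391
R₀ = Σ l_x m(x):
  age 4: 0.80900 × 0 = 0.0000
  age 5: 0.64963 × 190 = 123.4297
  age 6: 0.53659 × 28 = 15.0245
  age 7: 0.49957 × 162 = 80.9303
  age 8: 0.43512 × 96 = 41.7715
  age 9: 0.36420 × 136 = 49.5312
  age 10: 0.29391 × 172 = 50.5525
R₀ = 0.0000 + 123.4297 + 15.0245 + 80.9303 + 41.7715 + 49.5312 + 50.5525 = 361.2398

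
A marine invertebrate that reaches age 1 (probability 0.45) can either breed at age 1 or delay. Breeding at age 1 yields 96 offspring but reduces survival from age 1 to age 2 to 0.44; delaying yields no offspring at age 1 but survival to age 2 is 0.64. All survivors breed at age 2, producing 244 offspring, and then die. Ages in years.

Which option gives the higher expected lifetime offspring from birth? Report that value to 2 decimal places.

breed at age 1: R₀ = 0.45 × (96 + 0.44 × 244) = 0.45 × 203.3600 = 91.5120
delay to age 2: R₀ = 0.45 × (0.64 × 244) = 0.45 × 156.1600 = 70.2720
Higher: breed at age 1 (91.5120).

91.51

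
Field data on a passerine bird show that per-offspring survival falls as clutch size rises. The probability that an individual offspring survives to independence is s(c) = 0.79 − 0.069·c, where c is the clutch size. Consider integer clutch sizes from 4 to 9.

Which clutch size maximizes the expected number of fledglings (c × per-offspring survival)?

6

Expected fledglings = c × s(c):
  c=4: 4 × 0.514 = 2.056
  c=5: 5 × 0.445 = 2.225
  c=6: 6 × 0.376 = 2.256
  c=7: 7 × 0.307 = 2.149
  c=8: 8 × 0.238 = 1.904
  c=9: 9 × 0.169 = 1.521
Maximum at c = 6 (2.256 fledglings).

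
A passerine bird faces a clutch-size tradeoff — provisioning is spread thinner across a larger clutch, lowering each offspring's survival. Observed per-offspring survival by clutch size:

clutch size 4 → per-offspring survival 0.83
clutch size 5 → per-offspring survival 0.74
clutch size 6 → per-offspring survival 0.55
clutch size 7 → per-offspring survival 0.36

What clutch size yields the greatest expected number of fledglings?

5

Expected fledglings = c × s(c):
  c=4: 4 × 0.83 = 3.320
  c=5: 5 × 0.74 = 3.700
  c=6: 6 × 0.55 = 3.300
  c=7: 7 × 0.36 = 2.520
Maximum at c = 5 (3.700 fledglings).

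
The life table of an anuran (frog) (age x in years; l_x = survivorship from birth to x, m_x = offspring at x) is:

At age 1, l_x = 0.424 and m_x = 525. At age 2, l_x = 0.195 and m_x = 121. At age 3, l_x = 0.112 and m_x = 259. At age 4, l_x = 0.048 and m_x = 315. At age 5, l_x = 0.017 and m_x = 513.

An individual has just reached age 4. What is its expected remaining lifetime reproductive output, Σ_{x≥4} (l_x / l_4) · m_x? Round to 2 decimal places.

496.69

l_4 = 0.048. Conditional survival from age 4 to x is l_x / l_4.
  x=4: (0.048/0.048) × 315 = 315.0000
  x=5: (0.017/0.048) × 513 = 181.6875
Sum = 315.0000 + 181.6875 = 496.6875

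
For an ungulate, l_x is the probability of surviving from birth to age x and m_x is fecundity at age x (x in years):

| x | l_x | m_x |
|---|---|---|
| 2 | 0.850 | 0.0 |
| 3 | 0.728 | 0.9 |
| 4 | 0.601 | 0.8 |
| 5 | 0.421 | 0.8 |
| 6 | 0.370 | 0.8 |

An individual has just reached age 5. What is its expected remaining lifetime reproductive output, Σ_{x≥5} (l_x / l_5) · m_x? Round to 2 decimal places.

l_5 = 0.421. Conditional survival from age 5 to x is l_x / l_5.
  x=5: (0.421/0.421) × 0.8 = 0.8000
  x=6: (0.370/0.421) × 0.8 = 0.7031
Sum = 0.8000 + 0.7031 = 1.5031

1.50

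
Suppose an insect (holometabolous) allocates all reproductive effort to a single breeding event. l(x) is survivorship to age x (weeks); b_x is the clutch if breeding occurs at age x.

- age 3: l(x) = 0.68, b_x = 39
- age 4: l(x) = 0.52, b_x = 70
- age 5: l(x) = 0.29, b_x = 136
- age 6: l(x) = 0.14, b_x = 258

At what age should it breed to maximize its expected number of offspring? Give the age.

5

Expected offspring if breeding at age x = l(x) × b_x:
  age 3: 0.68 × 39 = 26.520
  age 4: 0.52 × 70 = 36.400
  age 5: 0.29 × 136 = 39.440
  age 6: 0.14 × 258 = 36.120
Maximum at age 5 (39.440).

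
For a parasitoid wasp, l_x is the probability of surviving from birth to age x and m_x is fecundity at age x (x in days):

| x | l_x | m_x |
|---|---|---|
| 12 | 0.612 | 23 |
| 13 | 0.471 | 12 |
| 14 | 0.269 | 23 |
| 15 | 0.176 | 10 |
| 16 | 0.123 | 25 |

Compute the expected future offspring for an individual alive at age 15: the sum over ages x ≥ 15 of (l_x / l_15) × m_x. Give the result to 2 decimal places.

l_15 = 0.176. Conditional survival from age 15 to x is l_x / l_15.
  x=15: (0.176/0.176) × 10 = 10.0000
  x=16: (0.123/0.176) × 25 = 17.4716
Sum = 10.0000 + 17.4716 = 27.4716

27.47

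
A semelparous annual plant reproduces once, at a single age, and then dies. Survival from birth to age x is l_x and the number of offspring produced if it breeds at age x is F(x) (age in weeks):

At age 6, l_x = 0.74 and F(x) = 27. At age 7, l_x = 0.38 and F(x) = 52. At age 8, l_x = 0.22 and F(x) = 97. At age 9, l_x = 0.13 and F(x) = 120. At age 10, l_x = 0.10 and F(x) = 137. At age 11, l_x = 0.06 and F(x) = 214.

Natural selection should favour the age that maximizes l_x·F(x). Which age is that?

Expected offspring if breeding at age x = l_x × F(x):
  age 6: 0.74 × 27 = 19.980
  age 7: 0.38 × 52 = 19.760
  age 8: 0.22 × 97 = 21.340
  age 9: 0.13 × 120 = 15.600
  age 10: 0.10 × 137 = 13.700
  age 11: 0.06 × 214 = 12.840
Maximum at age 8 (21.340).

8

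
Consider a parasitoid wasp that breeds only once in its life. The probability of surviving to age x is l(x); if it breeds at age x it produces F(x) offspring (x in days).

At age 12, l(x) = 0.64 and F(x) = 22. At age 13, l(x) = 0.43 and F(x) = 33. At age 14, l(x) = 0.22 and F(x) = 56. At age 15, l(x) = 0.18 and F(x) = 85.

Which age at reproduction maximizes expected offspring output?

15

Expected offspring if breeding at age x = l(x) × F(x):
  age 12: 0.64 × 22 = 14.080
  age 13: 0.43 × 33 = 14.190
  age 14: 0.22 × 56 = 12.320
  age 15: 0.18 × 85 = 15.300
Maximum at age 15 (15.300).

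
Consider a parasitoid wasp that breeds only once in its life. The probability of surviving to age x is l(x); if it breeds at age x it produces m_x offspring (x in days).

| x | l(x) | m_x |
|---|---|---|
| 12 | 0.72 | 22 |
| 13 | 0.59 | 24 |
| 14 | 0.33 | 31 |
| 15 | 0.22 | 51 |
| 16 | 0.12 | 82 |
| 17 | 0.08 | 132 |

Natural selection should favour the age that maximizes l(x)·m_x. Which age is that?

Expected offspring if breeding at age x = l(x) × m_x:
  age 12: 0.72 × 22 = 15.840
  age 13: 0.59 × 24 = 14.160
  age 14: 0.33 × 31 = 10.230
  age 15: 0.22 × 51 = 11.220
  age 16: 0.12 × 82 = 9.840
  age 17: 0.08 × 132 = 10.560
Maximum at age 12 (15.840).

12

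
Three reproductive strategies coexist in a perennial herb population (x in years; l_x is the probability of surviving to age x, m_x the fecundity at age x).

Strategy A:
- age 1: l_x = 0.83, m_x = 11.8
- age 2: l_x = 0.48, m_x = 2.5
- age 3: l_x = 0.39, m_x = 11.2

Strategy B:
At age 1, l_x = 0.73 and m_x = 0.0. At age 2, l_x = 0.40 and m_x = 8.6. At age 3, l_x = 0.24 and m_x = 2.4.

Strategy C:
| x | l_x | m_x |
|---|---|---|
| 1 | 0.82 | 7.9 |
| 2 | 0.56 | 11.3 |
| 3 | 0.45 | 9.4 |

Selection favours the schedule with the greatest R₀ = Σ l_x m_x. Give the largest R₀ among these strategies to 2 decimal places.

Strategy A: R₀ = 0.83×11.8 + 0.48×2.5 + 0.39×11.2 = 15.3620
Strategy B: R₀ = 0.73×0.0 + 0.40×8.6 + 0.24×2.4 = 4.0160
Strategy C: R₀ = 0.82×7.9 + 0.56×11.3 + 0.45×9.4 = 17.0360
Highest R₀: strategy C with 17.0360.

17.04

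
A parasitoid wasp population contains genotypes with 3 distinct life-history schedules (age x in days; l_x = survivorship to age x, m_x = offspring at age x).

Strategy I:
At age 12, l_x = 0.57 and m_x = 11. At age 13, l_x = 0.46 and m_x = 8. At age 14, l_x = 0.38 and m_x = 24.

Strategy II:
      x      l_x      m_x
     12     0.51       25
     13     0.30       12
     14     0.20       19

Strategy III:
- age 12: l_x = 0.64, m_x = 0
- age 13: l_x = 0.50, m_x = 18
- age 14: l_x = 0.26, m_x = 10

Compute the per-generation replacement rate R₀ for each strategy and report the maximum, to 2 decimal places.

20.15

Strategy I: R₀ = 0.57×11 + 0.46×8 + 0.38×24 = 19.0700
Strategy II: R₀ = 0.51×25 + 0.30×12 + 0.20×19 = 20.1500
Strategy III: R₀ = 0.64×0 + 0.50×18 + 0.26×10 = 11.6000
Highest R₀: strategy II with 20.1500.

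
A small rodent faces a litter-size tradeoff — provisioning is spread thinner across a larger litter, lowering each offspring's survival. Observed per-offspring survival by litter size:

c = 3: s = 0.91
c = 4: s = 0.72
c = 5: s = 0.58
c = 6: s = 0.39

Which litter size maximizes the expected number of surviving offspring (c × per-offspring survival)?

Expected surviving offspring = c × s(c):
  c=3: 3 × 0.91 = 2.730
  c=4: 4 × 0.72 = 2.880
  c=5: 5 × 0.58 = 2.900
  c=6: 6 × 0.39 = 2.340
Maximum at c = 5 (2.900 surviving offspring).

5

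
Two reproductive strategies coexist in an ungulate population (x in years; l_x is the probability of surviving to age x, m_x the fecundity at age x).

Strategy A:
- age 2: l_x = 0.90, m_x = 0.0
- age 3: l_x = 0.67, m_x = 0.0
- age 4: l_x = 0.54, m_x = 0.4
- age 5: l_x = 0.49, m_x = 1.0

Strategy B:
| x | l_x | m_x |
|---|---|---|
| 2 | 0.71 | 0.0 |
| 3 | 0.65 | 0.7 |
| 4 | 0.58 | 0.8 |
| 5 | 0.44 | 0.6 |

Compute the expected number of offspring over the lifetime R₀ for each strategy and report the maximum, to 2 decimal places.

Strategy A: R₀ = 0.90×0.0 + 0.67×0.0 + 0.54×0.4 + 0.49×1.0 = 0.7060
Strategy B: R₀ = 0.71×0.0 + 0.65×0.7 + 0.58×0.8 + 0.44×0.6 = 1.1830
Highest R₀: strategy B with 1.1830.

1.18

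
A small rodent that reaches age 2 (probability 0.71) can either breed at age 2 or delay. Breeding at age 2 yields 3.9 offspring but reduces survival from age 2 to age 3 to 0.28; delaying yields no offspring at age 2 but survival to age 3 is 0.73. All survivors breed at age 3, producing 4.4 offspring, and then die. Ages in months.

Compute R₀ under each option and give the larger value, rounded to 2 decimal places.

breed at age 2: R₀ = 0.71 × (3.9 + 0.28 × 4.4) = 0.71 × 5.1320 = 3.6437
delay to age 3: R₀ = 0.71 × (0.73 × 4.4) = 0.71 × 3.2120 = 2.2805
Higher: breed at age 2 (3.6437).

3.64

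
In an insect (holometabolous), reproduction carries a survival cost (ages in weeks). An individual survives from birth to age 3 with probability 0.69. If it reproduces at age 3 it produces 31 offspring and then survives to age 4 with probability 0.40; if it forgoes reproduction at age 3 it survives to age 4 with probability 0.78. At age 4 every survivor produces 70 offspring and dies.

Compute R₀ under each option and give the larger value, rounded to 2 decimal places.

breed at age 3: R₀ = 0.69 × (31 + 0.40 × 70) = 0.69 × 59.0000 = 40.7100
delay to age 4: R₀ = 0.69 × (0.78 × 70) = 0.69 × 54.6000 = 37.6740
Higher: breed at age 3 (40.7100).

40.71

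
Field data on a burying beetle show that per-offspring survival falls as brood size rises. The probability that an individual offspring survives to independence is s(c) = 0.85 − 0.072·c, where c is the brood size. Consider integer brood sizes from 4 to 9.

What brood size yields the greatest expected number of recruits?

Expected recruits = c × s(c):
  c=4: 4 × 0.562 = 2.248
  c=5: 5 × 0.490 = 2.450
  c=6: 6 × 0.418 = 2.508
  c=7: 7 × 0.346 = 2.422
  c=8: 8 × 0.274 = 2.192
  c=9: 9 × 0.202 = 1.818
Maximum at c = 6 (2.508 recruits).

6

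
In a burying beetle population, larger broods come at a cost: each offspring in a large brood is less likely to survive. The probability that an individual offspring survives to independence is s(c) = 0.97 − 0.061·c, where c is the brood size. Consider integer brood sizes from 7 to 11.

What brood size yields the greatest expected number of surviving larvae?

8

Expected surviving larvae = c × s(c):
  c=7: 7 × 0.543 = 3.801
  c=8: 8 × 0.482 = 3.856
  c=9: 9 × 0.421 = 3.789
  c=10: 10 × 0.360 = 3.600
  c=11: 11 × 0.299 = 3.289
Maximum at c = 8 (3.856 surviving larvae).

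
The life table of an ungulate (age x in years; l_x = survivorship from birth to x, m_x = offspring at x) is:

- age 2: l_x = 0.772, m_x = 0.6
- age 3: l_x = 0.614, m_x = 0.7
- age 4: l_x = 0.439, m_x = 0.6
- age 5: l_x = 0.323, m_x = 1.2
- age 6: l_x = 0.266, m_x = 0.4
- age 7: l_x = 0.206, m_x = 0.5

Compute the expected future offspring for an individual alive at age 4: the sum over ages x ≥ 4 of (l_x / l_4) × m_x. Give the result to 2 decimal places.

l_4 = 0.439. Conditional survival from age 4 to x is l_x / l_4.
  x=4: (0.439/0.439) × 0.6 = 0.6000
  x=5: (0.323/0.439) × 1.2 = 0.8829
  x=6: (0.266/0.439) × 0.4 = 0.2424
  x=7: (0.206/0.439) × 0.5 = 0.2346
Sum = 0.6000 + 0.8829 + 0.2424 + 0.2346 = 1.9599

1.96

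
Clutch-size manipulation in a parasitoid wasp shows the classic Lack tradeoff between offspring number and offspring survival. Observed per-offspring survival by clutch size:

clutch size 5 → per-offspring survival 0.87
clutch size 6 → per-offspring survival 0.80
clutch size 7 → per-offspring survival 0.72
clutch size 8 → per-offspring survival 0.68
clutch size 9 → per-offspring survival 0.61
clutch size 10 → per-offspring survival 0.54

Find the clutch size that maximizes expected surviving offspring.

9

Expected surviving offspring = c × s(c):
  c=5: 5 × 0.87 = 4.350
  c=6: 6 × 0.80 = 4.800
  c=7: 7 × 0.72 = 5.040
  c=8: 8 × 0.68 = 5.440
  c=9: 9 × 0.61 = 5.490
  c=10: 10 × 0.54 = 5.400
Maximum at c = 9 (5.490 surviving offspring).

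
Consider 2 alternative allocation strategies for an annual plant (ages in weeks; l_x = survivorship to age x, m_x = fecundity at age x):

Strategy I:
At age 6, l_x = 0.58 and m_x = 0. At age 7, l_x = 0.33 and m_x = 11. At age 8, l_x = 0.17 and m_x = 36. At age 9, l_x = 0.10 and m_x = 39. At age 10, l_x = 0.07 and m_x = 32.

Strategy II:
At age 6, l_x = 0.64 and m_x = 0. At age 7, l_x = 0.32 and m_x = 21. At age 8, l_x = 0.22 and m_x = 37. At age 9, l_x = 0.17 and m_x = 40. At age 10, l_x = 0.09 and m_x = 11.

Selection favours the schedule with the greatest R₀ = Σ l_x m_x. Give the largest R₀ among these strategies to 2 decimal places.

Strategy I: R₀ = 0.58×0 + 0.33×11 + 0.17×36 + 0.10×39 + 0.07×32 = 15.8900
Strategy II: R₀ = 0.64×0 + 0.32×21 + 0.22×37 + 0.17×40 + 0.09×11 = 22.6500
Highest R₀: strategy II with 22.6500.

22.65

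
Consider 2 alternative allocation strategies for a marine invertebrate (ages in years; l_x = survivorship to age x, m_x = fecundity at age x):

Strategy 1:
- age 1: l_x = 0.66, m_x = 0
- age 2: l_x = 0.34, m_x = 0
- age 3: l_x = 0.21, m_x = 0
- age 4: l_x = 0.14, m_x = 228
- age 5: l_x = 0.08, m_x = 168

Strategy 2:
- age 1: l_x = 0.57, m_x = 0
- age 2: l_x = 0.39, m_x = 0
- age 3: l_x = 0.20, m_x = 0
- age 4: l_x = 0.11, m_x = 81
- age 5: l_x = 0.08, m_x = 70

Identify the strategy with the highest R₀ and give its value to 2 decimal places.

45.36

Strategy 1: R₀ = 0.66×0 + 0.34×0 + 0.21×0 + 0.14×228 + 0.08×168 = 45.3600
Strategy 2: R₀ = 0.57×0 + 0.39×0 + 0.20×0 + 0.11×81 + 0.08×70 = 14.5100
Highest R₀: strategy 1 with 45.3600.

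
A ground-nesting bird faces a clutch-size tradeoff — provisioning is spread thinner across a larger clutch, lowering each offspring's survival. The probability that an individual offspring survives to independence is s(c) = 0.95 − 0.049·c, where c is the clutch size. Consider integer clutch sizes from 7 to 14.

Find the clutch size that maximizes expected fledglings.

10

Expected fledglings = c × s(c):
  c=7: 7 × 0.607 = 4.249
  c=8: 8 × 0.558 = 4.464
  c=9: 9 × 0.509 = 4.581
  c=10: 10 × 0.460 = 4.600
  c=11: 11 × 0.411 = 4.521
  c=12: 12 × 0.362 = 4.344
  c=13: 13 × 0.313 = 4.069
  c=14: 14 × 0.264 = 3.696
Maximum at c = 10 (4.600 fledglings).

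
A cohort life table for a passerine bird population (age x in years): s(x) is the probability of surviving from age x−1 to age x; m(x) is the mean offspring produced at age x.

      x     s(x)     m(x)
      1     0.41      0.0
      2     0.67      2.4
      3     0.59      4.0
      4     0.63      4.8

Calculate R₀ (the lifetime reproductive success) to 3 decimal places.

1.798

Survivorship from birth: l_x = s_1·s_2·…·s_x.
  l_1 = 0.41000
  l_2 = 0.27470
  l_3 = 0.16207
  l_4 = 0.10211
R₀ = Σ l_x m(x):
  age 1: 0.41000 × 0.0 = 0.0000
  age 2: 0.27470 × 2.4 = 0.6593
  age 3: 0.16207 × 4.0 = 0.6483
  age 4: 0.10211 × 4.8 = 0.4901
R₀ = 0.0000 + 0.6593 + 0.6483 + 0.4901 = 1.7977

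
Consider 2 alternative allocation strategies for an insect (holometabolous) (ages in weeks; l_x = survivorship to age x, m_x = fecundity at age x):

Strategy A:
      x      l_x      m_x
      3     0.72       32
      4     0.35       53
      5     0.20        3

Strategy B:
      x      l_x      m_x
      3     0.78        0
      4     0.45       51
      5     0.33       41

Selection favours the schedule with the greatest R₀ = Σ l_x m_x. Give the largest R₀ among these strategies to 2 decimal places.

Strategy A: R₀ = 0.72×32 + 0.35×53 + 0.20×3 = 42.1900
Strategy B: R₀ = 0.78×0 + 0.45×51 + 0.33×41 = 36.4800
Highest R₀: strategy A with 42.1900.

42.19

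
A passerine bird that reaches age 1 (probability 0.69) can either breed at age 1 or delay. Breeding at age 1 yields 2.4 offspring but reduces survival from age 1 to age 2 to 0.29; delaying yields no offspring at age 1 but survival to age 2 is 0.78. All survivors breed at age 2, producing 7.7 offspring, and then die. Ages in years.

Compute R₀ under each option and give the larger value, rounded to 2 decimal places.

4.14

breed at age 1: R₀ = 0.69 × (2.4 + 0.29 × 7.7) = 0.69 × 4.6330 = 3.1968
delay to age 2: R₀ = 0.69 × (0.78 × 7.7) = 0.69 × 6.0060 = 4.1441
Higher: delay to age 2 (4.1441).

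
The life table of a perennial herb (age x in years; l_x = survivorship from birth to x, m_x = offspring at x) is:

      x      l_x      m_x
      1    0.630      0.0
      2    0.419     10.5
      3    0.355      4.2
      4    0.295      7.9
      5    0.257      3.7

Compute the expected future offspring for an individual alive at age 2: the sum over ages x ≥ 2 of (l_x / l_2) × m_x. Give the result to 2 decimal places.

l_2 = 0.419. Conditional survival from age 2 to x is l_x / l_2.
  x=2: (0.419/0.419) × 10.5 = 10.5000
  x=3: (0.355/0.419) × 4.2 = 3.5585
  x=4: (0.295/0.419) × 7.9 = 5.5621
  x=5: (0.257/0.419) × 3.7 = 2.2695
Sum = 10.5000 + 3.5585 + 5.5621 + 2.2695 = 21.8900

21.89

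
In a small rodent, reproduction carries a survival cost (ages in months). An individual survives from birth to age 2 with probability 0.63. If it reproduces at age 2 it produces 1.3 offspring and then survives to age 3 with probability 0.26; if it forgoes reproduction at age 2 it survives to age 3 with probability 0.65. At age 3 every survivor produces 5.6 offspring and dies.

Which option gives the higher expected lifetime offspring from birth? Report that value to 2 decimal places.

breed at age 2: R₀ = 0.63 × (1.3 + 0.26 × 5.6) = 0.63 × 2.7560 = 1.7363
delay to age 3: R₀ = 0.63 × (0.65 × 5.6) = 0.63 × 3.6400 = 2.2932
Higher: delay to age 3 (2.2932).

2.29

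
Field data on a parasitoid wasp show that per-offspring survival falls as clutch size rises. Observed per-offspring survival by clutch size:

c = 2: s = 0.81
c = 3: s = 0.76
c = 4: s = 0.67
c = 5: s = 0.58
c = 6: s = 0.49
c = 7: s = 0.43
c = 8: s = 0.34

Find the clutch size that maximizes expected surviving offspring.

Expected surviving offspring = c × s(c):
  c=2: 2 × 0.81 = 1.620
  c=3: 3 × 0.76 = 2.280
  c=4: 4 × 0.67 = 2.680
  c=5: 5 × 0.58 = 2.900
  c=6: 6 × 0.49 = 2.940
  c=7: 7 × 0.43 = 3.010
  c=8: 8 × 0.34 = 2.720
Maximum at c = 7 (3.010 surviving offspring).

7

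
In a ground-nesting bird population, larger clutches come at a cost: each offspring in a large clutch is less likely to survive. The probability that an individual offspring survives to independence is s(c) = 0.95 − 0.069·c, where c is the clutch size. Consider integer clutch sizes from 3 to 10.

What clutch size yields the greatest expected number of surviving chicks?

Expected surviving chicks = c × s(c):
  c=3: 3 × 0.743 = 2.229
  c=4: 4 × 0.674 = 2.696
  c=5: 5 × 0.605 = 3.025
  c=6: 6 × 0.536 = 3.216
  c=7: 7 × 0.467 = 3.269
  c=8: 8 × 0.398 = 3.184
  c=9: 9 × 0.329 = 2.961
  c=10: 10 × 0.260 = 2.600
Maximum at c = 7 (3.269 surviving chicks).

7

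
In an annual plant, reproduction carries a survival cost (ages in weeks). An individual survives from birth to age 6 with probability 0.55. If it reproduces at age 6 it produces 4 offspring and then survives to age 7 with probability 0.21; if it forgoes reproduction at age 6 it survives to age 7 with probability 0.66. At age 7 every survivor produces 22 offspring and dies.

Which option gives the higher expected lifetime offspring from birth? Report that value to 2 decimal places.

breed at age 6: R₀ = 0.55 × (4 + 0.21 × 22) = 0.55 × 8.6200 = 4.7410
delay to age 7: R₀ = 0.55 × (0.66 × 22) = 0.55 × 14.5200 = 7.9860
Higher: delay to age 7 (7.9860).

7.99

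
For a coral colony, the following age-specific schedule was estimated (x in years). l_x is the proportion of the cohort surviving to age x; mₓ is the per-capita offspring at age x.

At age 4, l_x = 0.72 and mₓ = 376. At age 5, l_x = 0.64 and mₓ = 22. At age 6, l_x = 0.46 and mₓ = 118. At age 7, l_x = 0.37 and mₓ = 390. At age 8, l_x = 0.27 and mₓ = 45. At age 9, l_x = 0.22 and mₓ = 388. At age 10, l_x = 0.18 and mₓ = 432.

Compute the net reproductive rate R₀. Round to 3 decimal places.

R₀ = Σ l_x mₓ:
  age 4: 0.72 × 376 = 270.7200
  age 5: 0.64 × 22 = 14.0800
  age 6: 0.46 × 118 = 54.2800
  age 7: 0.37 × 390 = 144.3000
  age 8: 0.27 × 45 = 12.1500
  age 9: 0.22 × 388 = 85.3600
  age 10: 0.18 × 432 = 77.7600
R₀ = 270.7200 + 14.0800 + 54.2800 + 144.3000 + 12.1500 + 85.3600 + 77.7600 = 658.6500

658.650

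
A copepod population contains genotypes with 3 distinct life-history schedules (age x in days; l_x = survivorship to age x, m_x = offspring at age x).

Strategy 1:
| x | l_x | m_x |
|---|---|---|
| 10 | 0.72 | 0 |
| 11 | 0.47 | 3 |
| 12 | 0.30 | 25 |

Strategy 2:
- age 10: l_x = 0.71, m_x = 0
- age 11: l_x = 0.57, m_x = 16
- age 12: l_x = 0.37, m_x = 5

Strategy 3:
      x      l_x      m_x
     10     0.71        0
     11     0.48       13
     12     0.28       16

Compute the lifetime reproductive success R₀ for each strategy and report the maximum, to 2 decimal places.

Strategy 1: R₀ = 0.72×0 + 0.47×3 + 0.30×25 = 8.9100
Strategy 2: R₀ = 0.71×0 + 0.57×16 + 0.37×5 = 10.9700
Strategy 3: R₀ = 0.71×0 + 0.48×13 + 0.28×16 = 10.7200
Highest R₀: strategy 2 with 10.9700.

10.97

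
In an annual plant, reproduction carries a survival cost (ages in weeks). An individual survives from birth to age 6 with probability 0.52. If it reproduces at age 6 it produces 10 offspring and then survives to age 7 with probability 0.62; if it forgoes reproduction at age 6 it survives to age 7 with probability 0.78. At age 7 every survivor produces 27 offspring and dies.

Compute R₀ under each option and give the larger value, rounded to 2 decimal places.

13.90

breed at age 6: R₀ = 0.52 × (10 + 0.62 × 27) = 0.52 × 26.7400 = 13.9048
delay to age 7: R₀ = 0.52 × (0.78 × 27) = 0.52 × 21.0600 = 10.9512
Higher: breed at age 6 (13.9048).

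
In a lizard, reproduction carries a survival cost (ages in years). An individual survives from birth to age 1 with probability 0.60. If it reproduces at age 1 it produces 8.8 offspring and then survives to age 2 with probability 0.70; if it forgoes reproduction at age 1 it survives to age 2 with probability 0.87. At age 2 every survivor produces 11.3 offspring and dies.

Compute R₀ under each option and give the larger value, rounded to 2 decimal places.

10.03

breed at age 1: R₀ = 0.60 × (8.8 + 0.70 × 11.3) = 0.60 × 16.7100 = 10.0260
delay to age 2: R₀ = 0.60 × (0.87 × 11.3) = 0.60 × 9.8310 = 5.8986
Higher: breed at age 1 (10.0260).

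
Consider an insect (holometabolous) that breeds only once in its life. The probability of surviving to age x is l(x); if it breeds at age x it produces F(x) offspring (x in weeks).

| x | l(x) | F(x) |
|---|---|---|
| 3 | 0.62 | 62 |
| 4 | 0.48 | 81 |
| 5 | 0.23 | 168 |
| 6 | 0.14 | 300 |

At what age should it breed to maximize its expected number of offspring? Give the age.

6

Expected offspring if breeding at age x = l(x) × F(x):
  age 3: 0.62 × 62 = 38.440
  age 4: 0.48 × 81 = 38.880
  age 5: 0.23 × 168 = 38.640
  age 6: 0.14 × 300 = 42.000
Maximum at age 6 (42.000).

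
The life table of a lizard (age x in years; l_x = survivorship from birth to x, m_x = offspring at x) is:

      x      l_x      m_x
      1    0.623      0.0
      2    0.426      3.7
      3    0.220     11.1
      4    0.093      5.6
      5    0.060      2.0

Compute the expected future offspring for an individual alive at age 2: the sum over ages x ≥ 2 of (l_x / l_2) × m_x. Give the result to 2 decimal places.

l_2 = 0.426. Conditional survival from age 2 to x is l_x / l_2.
  x=2: (0.426/0.426) × 3.7 = 3.7000
  x=3: (0.220/0.426) × 11.1 = 5.7324
  x=4: (0.093/0.426) × 5.6 = 1.2225
  x=5: (0.060/0.426) × 2.0 = 0.2817
Sum = 3.7000 + 5.7324 + 1.2225 + 0.2817 = 10.9366

10.94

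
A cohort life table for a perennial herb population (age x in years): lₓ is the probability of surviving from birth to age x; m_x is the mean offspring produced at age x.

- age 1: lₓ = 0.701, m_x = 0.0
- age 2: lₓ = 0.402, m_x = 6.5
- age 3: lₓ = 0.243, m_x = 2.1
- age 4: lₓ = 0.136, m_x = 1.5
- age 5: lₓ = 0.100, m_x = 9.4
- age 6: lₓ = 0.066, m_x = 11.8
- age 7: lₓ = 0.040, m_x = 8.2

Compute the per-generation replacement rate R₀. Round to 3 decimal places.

5.374

R₀ = Σ lₓ m_x:
  age 1: 0.701 × 0.0 = 0.0000
  age 2: 0.402 × 6.5 = 2.6130
  age 3: 0.243 × 2.1 = 0.5103
  age 4: 0.136 × 1.5 = 0.2040
  age 5: 0.100 × 9.4 = 0.9400
  age 6: 0.066 × 11.8 = 0.7788
  age 7: 0.040 × 8.2 = 0.3280
R₀ = 0.0000 + 2.6130 + 0.5103 + 0.2040 + 0.9400 + 0.7788 + 0.3280 = 5.3741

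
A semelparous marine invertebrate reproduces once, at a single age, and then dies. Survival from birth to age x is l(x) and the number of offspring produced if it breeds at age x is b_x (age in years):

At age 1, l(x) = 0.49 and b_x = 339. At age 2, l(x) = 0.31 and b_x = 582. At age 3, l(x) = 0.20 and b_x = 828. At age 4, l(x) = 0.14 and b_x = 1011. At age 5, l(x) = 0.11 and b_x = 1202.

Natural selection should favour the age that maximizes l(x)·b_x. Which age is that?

Expected offspring if breeding at age x = l(x) × b_x:
  age 1: 0.49 × 339 = 166.110
  age 2: 0.31 × 582 = 180.420
  age 3: 0.20 × 828 = 165.600
  age 4: 0.14 × 1011 = 141.540
  age 5: 0.11 × 1202 = 132.220
Maximum at age 2 (180.420).

2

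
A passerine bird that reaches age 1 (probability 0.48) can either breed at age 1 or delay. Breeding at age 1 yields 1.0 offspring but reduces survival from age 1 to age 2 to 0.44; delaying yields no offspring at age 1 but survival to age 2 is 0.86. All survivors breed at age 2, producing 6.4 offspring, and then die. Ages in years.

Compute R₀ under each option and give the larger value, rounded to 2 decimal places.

breed at age 1: R₀ = 0.48 × (1.0 + 0.44 × 6.4) = 0.48 × 3.8160 = 1.8317
delay to age 2: R₀ = 0.48 × (0.86 × 6.4) = 0.48 × 5.5040 = 2.6419
Higher: delay to age 2 (2.6419).

2.64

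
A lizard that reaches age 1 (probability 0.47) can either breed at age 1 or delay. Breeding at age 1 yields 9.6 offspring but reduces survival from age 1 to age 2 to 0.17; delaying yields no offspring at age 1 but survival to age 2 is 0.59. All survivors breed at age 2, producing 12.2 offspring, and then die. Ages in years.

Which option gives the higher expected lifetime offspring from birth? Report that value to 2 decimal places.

breed at age 1: R₀ = 0.47 × (9.6 + 0.17 × 12.2) = 0.47 × 11.6740 = 5.4868
delay to age 2: R₀ = 0.47 × (0.59 × 12.2) = 0.47 × 7.1980 = 3.3831
Higher: breed at age 1 (5.4868).

5.49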